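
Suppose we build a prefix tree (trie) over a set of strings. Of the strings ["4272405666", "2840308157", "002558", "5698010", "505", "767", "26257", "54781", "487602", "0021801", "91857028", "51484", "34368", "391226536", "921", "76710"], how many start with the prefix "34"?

1

Traverse to the node for "34", then collect every word in that subtree.
Words under "34": 34368
Count: 1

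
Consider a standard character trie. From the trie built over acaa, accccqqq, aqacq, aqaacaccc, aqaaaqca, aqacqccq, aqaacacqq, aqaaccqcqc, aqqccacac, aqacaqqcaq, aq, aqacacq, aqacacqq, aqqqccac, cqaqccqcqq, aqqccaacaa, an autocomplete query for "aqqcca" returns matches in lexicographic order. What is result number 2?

Filter for "aqqcca…" and sort: "aqqccaacaa", "aqqccacac"
The 2nd is aqqccacac.

aqqccacac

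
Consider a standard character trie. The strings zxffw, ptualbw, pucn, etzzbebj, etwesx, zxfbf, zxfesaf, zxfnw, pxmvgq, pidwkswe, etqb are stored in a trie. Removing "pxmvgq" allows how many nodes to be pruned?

5

A node on "pxmvgq"'s path can go only if nothing else ends at it or branches off below it.
The suffix "xmvgq" (5 nodes) is used only by "pxmvgq"; the node for "p" still has the child "t", so pruning stops there.
Nodes removed: 5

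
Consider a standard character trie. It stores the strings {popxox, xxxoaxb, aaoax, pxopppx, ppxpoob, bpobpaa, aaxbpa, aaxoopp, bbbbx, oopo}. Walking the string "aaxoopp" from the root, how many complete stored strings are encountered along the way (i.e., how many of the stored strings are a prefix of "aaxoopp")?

Traverse "aaxoopp" character by character; count nodes along the way that are marked as word ends.
Prefixes of the query that are stored words: "aaxoopp"
Count: 1

1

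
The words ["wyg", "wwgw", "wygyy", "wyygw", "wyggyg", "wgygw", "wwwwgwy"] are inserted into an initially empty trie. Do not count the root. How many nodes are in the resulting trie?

23

Trie structure (* marks end of a word):
(root)
└─ w
   ├─ g
   │  └─ y
   │     └─ g
   │        └─ w *
   ├─ w
   │  ├─ g
   │  │  └─ w *
   │  └─ w
   │     └─ w
   │        └─ g
   │           └─ w
   │              └─ y *
   └─ y
      ├─ g *
      │  ├─ g
      │  │  └─ y
      │  │     └─ g *
      │  └─ y
      │     └─ y *
      └─ y
         └─ g
            └─ w *
Counting every labelled node above: 23.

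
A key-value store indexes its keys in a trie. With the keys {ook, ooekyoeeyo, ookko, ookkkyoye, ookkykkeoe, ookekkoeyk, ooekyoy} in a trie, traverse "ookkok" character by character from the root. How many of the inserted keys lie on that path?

2

Check each prefix of "ookkok" against the stored set — each match is an end-marker on the path.
Prefixes of the query that are stored words: "ook", "ookko"
Count: 2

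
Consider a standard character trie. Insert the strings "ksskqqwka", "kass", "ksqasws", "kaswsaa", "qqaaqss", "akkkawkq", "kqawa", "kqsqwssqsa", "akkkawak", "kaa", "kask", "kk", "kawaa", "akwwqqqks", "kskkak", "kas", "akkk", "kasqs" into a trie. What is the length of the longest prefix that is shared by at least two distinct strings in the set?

6

Look for the deepest trie node that still has at least two words in its subtree.
e.g. "akkkawak" and "akkkawkq" share the prefix "akkkaw" of length 6; no pair shares a longer one.
Longest shared-prefix length: 6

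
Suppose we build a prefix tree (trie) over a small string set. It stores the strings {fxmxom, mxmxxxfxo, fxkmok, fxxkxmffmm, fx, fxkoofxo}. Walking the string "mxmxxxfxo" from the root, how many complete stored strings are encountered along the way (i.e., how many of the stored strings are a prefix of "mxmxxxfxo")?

Traverse "mxmxxxfxo" character by character; count nodes along the way that are marked as word ends.
Prefixes of the query that are stored words: "mxmxxxfxo"
Count: 1

1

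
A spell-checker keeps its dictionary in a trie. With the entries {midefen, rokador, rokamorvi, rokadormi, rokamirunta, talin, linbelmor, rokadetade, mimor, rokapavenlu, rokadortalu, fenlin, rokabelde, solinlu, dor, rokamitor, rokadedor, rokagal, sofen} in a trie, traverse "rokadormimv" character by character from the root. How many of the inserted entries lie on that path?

2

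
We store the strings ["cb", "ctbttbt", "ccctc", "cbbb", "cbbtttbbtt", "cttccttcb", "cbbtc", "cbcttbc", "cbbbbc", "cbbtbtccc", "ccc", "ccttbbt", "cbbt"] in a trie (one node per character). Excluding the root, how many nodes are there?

46

Insert word by word; a character creates a node only if that edge doesn't already exist:
  "cb" → 2 new (c, b)
  "ctbttbt" → prefix "c" already present; 6 new (t, b, t, t, b, t)
  "ccctc" → prefix "c" already present; 4 new (c, c, t, c)
  "cbbb" → prefix "cb" already present; 2 new (b, b)
  "cbbtttbbtt" → prefix "cbb" already present; 7 new (t, t, t, b, b, t, t)
  "cttccttcb" → prefix "ct" already present; 7 new (t, c, c, t, t, c, b)
  "cbbtc" → prefix "cbbt" already present; 1 new (c)
  "cbcttbc" → prefix "cb" already present; 5 new (c, t, t, b, c)
  "cbbbbc" → prefix "cbbb" already present; 2 new (b, c)
  "cbbtbtccc" → prefix "cbbt" already present; 5 new (b, t, c, c, c)
  "ccc" → prefix "ccc" already present; 0 new (none)
  "ccttbbt" → prefix "cc" already present; 5 new (t, t, b, b, t)
  "cbbt" → prefix "cbbt" already present; 0 new (none)
Total nodes = 2 + 6 + 4 + 2 + 7 + 7 + 1 + 5 + 2 + 5 + 0 + 5 + 0 = 46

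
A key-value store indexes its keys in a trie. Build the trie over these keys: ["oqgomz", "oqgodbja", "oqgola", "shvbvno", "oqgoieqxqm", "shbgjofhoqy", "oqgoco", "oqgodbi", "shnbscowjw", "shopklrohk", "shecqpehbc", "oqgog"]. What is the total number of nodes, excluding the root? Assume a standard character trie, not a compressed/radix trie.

For each word, the new-node count is its length minus the longest prefix already in the trie:
  "oqgomz" → 6 new (o, q, g, o, m, z)
  "oqgodbja" → prefix "oqgo" already present; 4 new (d, b, j, a)
  "oqgola" → prefix "oqgo" already present; 2 new (l, a)
  "shvbvno" → 7 new (s, h, v, b, v, n, o)
  "oqgoieqxqm" → prefix "oqgo" already present; 6 new (i, e, q, x, q, m)
  "shbgjofhoqy" → prefix "sh" already present; 9 new (b, g, j, o, f, h, o, q, y)
  "oqgoco" → prefix "oqgo" already present; 2 new (c, o)
  "oqgodbi" → prefix "oqgodb" already present; 1 new (i)
  "shnbscowjw" → prefix "sh" already present; 8 new (n, b, s, c, o, w, j, w)
  "shopklrohk" → prefix "sh" already present; 8 new (o, p, k, l, r, o, h, k)
  "shecqpehbc" → prefix "sh" already present; 8 new (e, c, q, p, e, h, b, c)
  "oqgog" → prefix "oqgo" already present; 1 new (g)
Total nodes = 6 + 4 + 2 + 7 + 6 + 9 + 2 + 1 + 8 + 8 + 8 + 1 = 62

62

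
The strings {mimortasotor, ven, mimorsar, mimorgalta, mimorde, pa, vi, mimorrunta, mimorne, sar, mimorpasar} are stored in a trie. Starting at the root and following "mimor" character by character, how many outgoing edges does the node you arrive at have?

7

Walk "mimor" from the root, arriving at one node.
Distinct next characters after "mimor": d, g, n, p, r, s, t.
That node has 7 child edges.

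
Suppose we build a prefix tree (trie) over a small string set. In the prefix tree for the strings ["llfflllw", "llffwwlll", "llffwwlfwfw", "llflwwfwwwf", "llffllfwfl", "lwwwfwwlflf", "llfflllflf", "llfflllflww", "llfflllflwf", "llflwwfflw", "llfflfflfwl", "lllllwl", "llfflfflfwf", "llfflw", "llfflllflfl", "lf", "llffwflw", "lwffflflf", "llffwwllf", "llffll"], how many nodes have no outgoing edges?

18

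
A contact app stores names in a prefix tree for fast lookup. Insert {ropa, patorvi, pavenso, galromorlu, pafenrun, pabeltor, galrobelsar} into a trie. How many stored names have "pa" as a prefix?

4

Walk to "pa"; the words in its subtree are exactly those with that prefix.
Words under "pa": pabeltor, pafenrun, patorvi, pavenso
Count: 4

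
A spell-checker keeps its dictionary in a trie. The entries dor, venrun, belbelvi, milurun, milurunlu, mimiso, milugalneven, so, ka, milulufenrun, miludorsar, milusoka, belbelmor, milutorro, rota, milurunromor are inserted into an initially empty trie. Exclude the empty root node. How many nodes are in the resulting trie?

77

Count nodes per top-level branch (shared prefixes stored once):
  'b'-branch (belbelmor, belbelvi): 11 nodes
  'd'-branch (dor): 3 nodes
  'k'-branch (ka): 2 nodes
  'm'-branch (miludorsar, milugalneven, milulufenrun, milurun, milurunlu, milurunromor, milusoka, milutorro, mimiso): 49 nodes
  'r'-branch (rota): 4 nodes
  's'-branch (so): 2 nodes
  'v'-branch (venrun): 6 nodes
Sum: 77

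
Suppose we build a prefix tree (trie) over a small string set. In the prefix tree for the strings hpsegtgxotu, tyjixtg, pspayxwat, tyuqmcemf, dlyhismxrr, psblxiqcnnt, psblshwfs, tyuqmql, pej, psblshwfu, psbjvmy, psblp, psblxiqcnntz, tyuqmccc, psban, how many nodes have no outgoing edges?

14

Leaves are exactly the stored words that no other stored word extends.
Those words: "dlyhismxrr", "hpsegtgxotu", "pej", "psban", "psbjvmy", "psblp", "psblshwfs", "psblshwfu", "psblxiqcnntz", "pspayxwat", "tyjixtg", "tyuqmccc", "tyuqmcemf", "tyuqmql"
Leaf count: 14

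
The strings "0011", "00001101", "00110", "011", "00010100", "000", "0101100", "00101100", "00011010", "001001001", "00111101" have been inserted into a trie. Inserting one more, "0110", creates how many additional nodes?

Walking "0110" from the root, the first 3 characters ("011") follow existing edges; "0" is the first miss.
So 4 − 3 = 1 new nodes.

1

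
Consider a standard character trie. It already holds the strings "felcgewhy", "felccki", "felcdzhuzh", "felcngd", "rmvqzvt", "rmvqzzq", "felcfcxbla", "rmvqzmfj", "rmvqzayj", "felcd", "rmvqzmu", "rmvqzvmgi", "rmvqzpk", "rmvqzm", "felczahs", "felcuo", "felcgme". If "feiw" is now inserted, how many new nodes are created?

2

"fe" is already a path in the trie; the remaining "iw" must be added.
Each of the 2 remaining characters creates one node.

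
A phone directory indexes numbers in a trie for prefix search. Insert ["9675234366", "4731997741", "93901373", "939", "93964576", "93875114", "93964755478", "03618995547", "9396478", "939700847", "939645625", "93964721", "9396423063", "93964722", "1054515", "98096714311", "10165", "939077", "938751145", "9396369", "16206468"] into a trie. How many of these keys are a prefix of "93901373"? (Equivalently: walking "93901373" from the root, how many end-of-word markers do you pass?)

2

Walk "93901373" from the root; an end-of-word marker is hit whenever a stored word is a prefix of "93901373".
Prefixes of the query that are stored words: "939", "93901373"
Count: 2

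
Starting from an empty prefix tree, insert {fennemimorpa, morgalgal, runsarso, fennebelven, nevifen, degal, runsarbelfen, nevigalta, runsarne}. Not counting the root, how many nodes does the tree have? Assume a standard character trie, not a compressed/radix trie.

60

Insert word by word; a character creates a node only if that edge doesn't already exist:
  "fennemimorpa" → 12 new (f, e, n, n, e, m, i, m, o, r, p, a)
  "morgalgal" → 9 new (m, o, r, g, a, l, g, a, l)
  "runsarso" → 8 new (r, u, n, s, a, r, s, o)
  "fennebelven" → prefix "fenne" already present; 6 new (b, e, l, v, e, n)
  "nevifen" → 7 new (n, e, v, i, f, e, n)
  "degal" → 5 new (d, e, g, a, l)
  "runsarbelfen" → prefix "runsar" already present; 6 new (b, e, l, f, e, n)
  "nevigalta" → prefix "nevi" already present; 5 new (g, a, l, t, a)
  "runsarne" → prefix "runsar" already present; 2 new (n, e)
Total nodes = 12 + 9 + 8 + 6 + 7 + 5 + 6 + 5 + 2 = 60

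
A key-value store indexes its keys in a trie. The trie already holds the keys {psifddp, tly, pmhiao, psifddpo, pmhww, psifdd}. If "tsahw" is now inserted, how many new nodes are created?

4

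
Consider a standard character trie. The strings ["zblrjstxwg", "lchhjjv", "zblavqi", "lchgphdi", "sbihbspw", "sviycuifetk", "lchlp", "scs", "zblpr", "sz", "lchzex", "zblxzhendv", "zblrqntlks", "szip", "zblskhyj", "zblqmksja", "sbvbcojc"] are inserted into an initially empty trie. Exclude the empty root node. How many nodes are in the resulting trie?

86

Count nodes per top-level branch (shared prefixes stored once):
  'l'-branch (lchgphdi, lchhjjv, lchlp, lchzex): 17 nodes
  's'-branch (sbihbspw, sbvbcojc, scs, sviycuifetk, sz, szip): 29 nodes
  'z'-branch (zblavqi, zblpr, zblqmksja, zblrjstxwg, zblrqntlks, zblskhyj, zblxzhendv): 40 nodes
Sum: 86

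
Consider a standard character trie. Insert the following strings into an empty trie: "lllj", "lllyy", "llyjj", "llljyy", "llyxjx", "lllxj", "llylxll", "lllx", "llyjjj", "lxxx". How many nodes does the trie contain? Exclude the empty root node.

24

For each word, the new-node count is its length minus the longest prefix already in the trie:
  "lllj" → 4 new (l, l, l, j)
  "lllyy" → prefix "lll" already present; 2 new (y, y)
  "llyjj" → prefix "ll" already present; 3 new (y, j, j)
  "llljyy" → prefix "lllj" already present; 2 new (y, y)
  "llyxjx" → prefix "lly" already present; 3 new (x, j, x)
  "lllxj" → prefix "lll" already present; 2 new (x, j)
  "llylxll" → prefix "lly" already present; 4 new (l, x, l, l)
  "lllx" → prefix "lllx" already present; 0 new (none)
  "llyjjj" → prefix "llyjj" already present; 1 new (j)
  "lxxx" → prefix "l" already present; 3 new (x, x, x)
Total nodes = 4 + 2 + 3 + 2 + 3 + 2 + 4 + 0 + 1 + 3 = 24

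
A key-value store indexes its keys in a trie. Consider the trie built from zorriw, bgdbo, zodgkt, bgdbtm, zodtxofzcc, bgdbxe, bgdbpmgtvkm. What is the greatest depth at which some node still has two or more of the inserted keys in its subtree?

The deepest shared node is where two words last agree before diverging.
"bgdbo" and "bgdbpmgtvkm" agree on "bgdb" (4 characters) before diverging; nothing deeper is shared.
Longest shared-prefix length: 4

4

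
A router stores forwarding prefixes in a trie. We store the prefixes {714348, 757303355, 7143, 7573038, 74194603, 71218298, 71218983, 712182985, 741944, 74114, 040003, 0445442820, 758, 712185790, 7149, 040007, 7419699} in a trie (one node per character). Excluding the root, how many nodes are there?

59

Insert word by word; a character creates a node only if that edge doesn't already exist:
  "714348" → 6 new (7, 1, 4, 3, 4, 8)
  "757303355" → prefix "7" already present; 8 new (5, 7, 3, 0, 3, 3, 5, 5)
  "7143" → prefix "7143" already present; 0 new (none)
  "7573038" → prefix "757303" already present; 1 new (8)
  "74194603" → prefix "7" already present; 7 new (4, 1, 9, 4, 6, 0, 3)
  "71218298" → prefix "71" already present; 6 new (2, 1, 8, 2, 9, 8)
  "71218983" → prefix "71218" already present; 3 new (9, 8, 3)
  "712182985" → prefix "71218298" already present; 1 new (5)
  "741944" → prefix "74194" already present; 1 new (4)
  "74114" → prefix "741" already present; 2 new (1, 4)
  "040003" → 6 new (0, 4, 0, 0, 0, 3)
  "0445442820" → prefix "04" already present; 8 new (4, 5, 4, 4, 2, 8, 2, 0)
  "758" → prefix "75" already present; 1 new (8)
  "712185790" → prefix "71218" already present; 4 new (5, 7, 9, 0)
  "7149" → prefix "714" already present; 1 new (9)
  "040007" → prefix "04000" already present; 1 new (7)
  "7419699" → prefix "7419" already present; 3 new (6, 9, 9)
Total nodes = 6 + 8 + 0 + 1 + 7 + 6 + 3 + 1 + 1 + 2 + 6 + 8 + 1 + 4 + 1 + 1 + 3 = 59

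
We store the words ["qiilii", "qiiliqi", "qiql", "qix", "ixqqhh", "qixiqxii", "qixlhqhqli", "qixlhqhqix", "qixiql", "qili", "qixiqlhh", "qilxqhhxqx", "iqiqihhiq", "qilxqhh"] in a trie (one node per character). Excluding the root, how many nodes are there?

51

Trace insertions, counting only characters that open a new branch:
  "qiilii" → 6 new (q, i, i, l, i, i)
  "qiiliqi" → prefix "qiili" already present; 2 new (q, i)
  "qiql" → prefix "qi" already present; 2 new (q, l)
  "qix" → prefix "qi" already present; 1 new (x)
  "ixqqhh" → 6 new (i, x, q, q, h, h)
  "qixiqxii" → prefix "qix" already present; 5 new (i, q, x, i, i)
  "qixlhqhqli" → prefix "qix" already present; 7 new (l, h, q, h, q, l, i)
  "qixlhqhqix" → prefix "qixlhqhq" already present; 2 new (i, x)
  "qixiql" → prefix "qixiq" already present; 1 new (l)
  "qili" → prefix "qi" already present; 2 new (l, i)
  "qixiqlhh" → prefix "qixiql" already present; 2 new (h, h)
  "qilxqhhxqx" → prefix "qil" already present; 7 new (x, q, h, h, x, q, x)
  "iqiqihhiq" → prefix "i" already present; 8 new (q, i, q, i, h, h, i, q)
  "qilxqhh" → prefix "qilxqhh" already present; 0 new (none)
Total nodes = 6 + 2 + 2 + 1 + 6 + 5 + 7 + 2 + 1 + 2 + 2 + 7 + 8 + 0 = 51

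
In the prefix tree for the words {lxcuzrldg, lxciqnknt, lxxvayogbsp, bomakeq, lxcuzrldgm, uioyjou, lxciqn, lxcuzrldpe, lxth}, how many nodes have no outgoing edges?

7

A leaf is a node with no children — equivalently, the end of a word that is not a proper prefix of any other stored word.
Those words: "bomakeq", "lxciqnknt", "lxcuzrldgm", "lxcuzrldpe", "lxth", "lxxvayogbsp", "uioyjou"
Leaf count: 7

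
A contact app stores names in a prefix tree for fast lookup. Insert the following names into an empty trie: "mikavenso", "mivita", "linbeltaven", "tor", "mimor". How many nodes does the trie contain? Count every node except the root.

30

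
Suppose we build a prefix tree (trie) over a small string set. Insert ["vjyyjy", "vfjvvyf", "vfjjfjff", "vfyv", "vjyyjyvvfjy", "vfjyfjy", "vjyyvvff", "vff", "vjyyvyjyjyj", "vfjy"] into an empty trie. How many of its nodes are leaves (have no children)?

8

Leaves are exactly the stored words that no other stored word extends.
Those words: "vff", "vfjjfjff", "vfjvvyf", "vfjyfjy", "vfyv", "vjyyjyvvfjy", "vjyyvvff", "vjyyvyjyjyj"
Leaf count: 8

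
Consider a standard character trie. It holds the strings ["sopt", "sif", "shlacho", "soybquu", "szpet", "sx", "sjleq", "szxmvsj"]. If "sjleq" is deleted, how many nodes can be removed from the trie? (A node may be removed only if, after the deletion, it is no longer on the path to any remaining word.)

4

A node on "sjleq"'s path can go only if nothing else ends at it or branches off below it.
The suffix "jleq" (4 nodes) is used only by "sjleq"; the node for "s" still has the child "o", so pruning stops there.
Nodes removed: 4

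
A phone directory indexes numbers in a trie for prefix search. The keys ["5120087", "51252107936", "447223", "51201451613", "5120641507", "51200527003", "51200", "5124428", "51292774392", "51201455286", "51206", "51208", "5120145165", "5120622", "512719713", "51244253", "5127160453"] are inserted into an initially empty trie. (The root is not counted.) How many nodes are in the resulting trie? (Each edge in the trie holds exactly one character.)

73

Insert word by word; a character creates a node only if that edge doesn't already exist:
  "5120087" → 7 new (5, 1, 2, 0, 0, 8, 7)
  "51252107936" → prefix "512" already present; 8 new (5, 2, 1, 0, 7, 9, 3, 6)
  "447223" → 6 new (4, 4, 7, 2, 2, 3)
  "51201451613" → prefix "5120" already present; 7 new (1, 4, 5, 1, 6, 1, 3)
  "5120641507" → prefix "5120" already present; 6 new (6, 4, 1, 5, 0, 7)
  "51200527003" → prefix "51200" already present; 6 new (5, 2, 7, 0, 0, 3)
  "51200" → prefix "51200" already present; 0 new (none)
  "5124428" → prefix "512" already present; 4 new (4, 4, 2, 8)
  "51292774392" → prefix "512" already present; 8 new (9, 2, 7, 7, 4, 3, 9, 2)
  "51201455286" → prefix "5120145" already present; 4 new (5, 2, 8, 6)
  "51206" → prefix "51206" already present; 0 new (none)
  "51208" → prefix "5120" already present; 1 new (8)
  "5120145165" → prefix "512014516" already present; 1 new (5)
  "5120622" → prefix "51206" already present; 2 new (2, 2)
  "512719713" → prefix "512" already present; 6 new (7, 1, 9, 7, 1, 3)
  "51244253" → prefix "512442" already present; 2 new (5, 3)
  "5127160453" → prefix "51271" already present; 5 new (6, 0, 4, 5, 3)
Total nodes = 7 + 8 + 6 + 7 + 6 + 6 + 0 + 4 + 8 + 4 + 0 + 1 + 1 + 2 + 6 + 2 + 5 = 73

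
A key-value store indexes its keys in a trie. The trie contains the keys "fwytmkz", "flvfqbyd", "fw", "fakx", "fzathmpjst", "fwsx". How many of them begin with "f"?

Walk to "f"; the words in its subtree are exactly those with that prefix.
Matches: "fakx", "flvfqbyd", "fw", "fwsx", "fwytmkz", "fzathmpjst"
Count: 6

6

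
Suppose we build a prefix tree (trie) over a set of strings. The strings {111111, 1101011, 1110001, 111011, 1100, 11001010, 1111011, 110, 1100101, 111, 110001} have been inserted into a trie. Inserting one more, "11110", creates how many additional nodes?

0

"11110" is already a full path in the trie; only an end-marker is added.
No new nodes are needed: 0.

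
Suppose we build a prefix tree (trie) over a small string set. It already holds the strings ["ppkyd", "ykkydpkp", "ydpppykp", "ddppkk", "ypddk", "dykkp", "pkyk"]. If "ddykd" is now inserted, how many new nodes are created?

3

"dd" is already a path in the trie; the remaining "ykd" must be added.
So 5 − 2 = 3 new nodes.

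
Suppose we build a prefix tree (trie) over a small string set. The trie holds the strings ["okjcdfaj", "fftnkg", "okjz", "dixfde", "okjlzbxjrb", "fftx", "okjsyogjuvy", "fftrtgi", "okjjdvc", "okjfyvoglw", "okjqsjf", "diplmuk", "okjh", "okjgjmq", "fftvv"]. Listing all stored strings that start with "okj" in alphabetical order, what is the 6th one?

DFS of the "okj" subtree visits, in order: "okjcdfaj", "okjfyvoglw", "okjgjmq", "okjh", "okjjdvc", "okjlzbxjrb", "okjqsjf", "okjsyogjuvy", "okjz"
The 6th is okjlzbxjrb.

okjlzbxjrb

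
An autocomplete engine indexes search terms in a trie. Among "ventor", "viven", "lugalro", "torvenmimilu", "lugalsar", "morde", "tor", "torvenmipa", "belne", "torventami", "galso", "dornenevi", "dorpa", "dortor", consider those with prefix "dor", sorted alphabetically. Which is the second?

Filter for "dor…" and sort: "dornenevi", "dorpa", "dortor"
Position 2: dorpa

dorpa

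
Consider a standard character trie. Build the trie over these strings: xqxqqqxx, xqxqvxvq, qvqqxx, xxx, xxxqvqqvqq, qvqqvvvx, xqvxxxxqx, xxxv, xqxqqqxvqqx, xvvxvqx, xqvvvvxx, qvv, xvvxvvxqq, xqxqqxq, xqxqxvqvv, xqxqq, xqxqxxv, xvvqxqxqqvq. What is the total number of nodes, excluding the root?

Trace insertions, counting only characters that open a new branch:
  "xqxqqqxx" → 8 new (x, q, x, q, q, q, x, x)
  "xqxqvxvq" → prefix "xqxq" already present; 4 new (v, x, v, q)
  "qvqqxx" → 6 new (q, v, q, q, x, x)
  "xxx" → prefix "x" already present; 2 new (x, x)
  "xxxqvqqvqq" → prefix "xxx" already present; 7 new (q, v, q, q, v, q, q)
  "qvqqvvvx" → prefix "qvqq" already present; 4 new (v, v, v, x)
  "xqvxxxxqx" → prefix "xq" already present; 7 new (v, x, x, x, x, q, x)
  "xxxv" → prefix "xxx" already present; 1 new (v)
  "xqxqqqxvqqx" → prefix "xqxqqqx" already present; 4 new (v, q, q, x)
  "xvvxvqx" → prefix "x" already present; 6 new (v, v, x, v, q, x)
  "xqvvvvxx" → prefix "xqv" already present; 5 new (v, v, v, x, x)
  "qvv" → prefix "qv" already present; 1 new (v)
  "xvvxvvxqq" → prefix "xvvxv" already present; 4 new (v, x, q, q)
  "xqxqqxq" → prefix "xqxqq" already present; 2 new (x, q)
  "xqxqxvqvv" → prefix "xqxq" already present; 5 new (x, v, q, v, v)
  "xqxqq" → prefix "xqxqq" already present; 0 new (none)
  "xqxqxxv" → prefix "xqxqx" already present; 2 new (x, v)
  "xvvqxqxqqvq" → prefix "xvv" already present; 8 new (q, x, q, x, q, q, v, q)
Total nodes = 8 + 4 + 6 + 2 + 7 + 4 + 7 + 1 + 4 + 6 + 5 + 1 + 4 + 2 + 5 + 0 + 2 + 8 = 76

76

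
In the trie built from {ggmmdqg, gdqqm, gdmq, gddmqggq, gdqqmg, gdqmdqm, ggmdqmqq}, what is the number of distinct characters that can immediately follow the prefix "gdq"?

Follow the path "gdq" to its node, then look at its outgoing edges.
Distinct next characters after "gdq": m, q.
That node has 2 child edges.

2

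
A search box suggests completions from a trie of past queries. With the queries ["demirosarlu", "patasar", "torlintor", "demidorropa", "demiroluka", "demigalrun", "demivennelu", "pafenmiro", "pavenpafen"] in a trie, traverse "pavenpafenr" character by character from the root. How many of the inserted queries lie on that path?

Walk "pavenpafenr" from the root; an end-of-word marker is hit whenever a stored word is a prefix of "pavenpafenr".
Prefixes of the query that are stored words: "pavenpafen"
Count: 1

1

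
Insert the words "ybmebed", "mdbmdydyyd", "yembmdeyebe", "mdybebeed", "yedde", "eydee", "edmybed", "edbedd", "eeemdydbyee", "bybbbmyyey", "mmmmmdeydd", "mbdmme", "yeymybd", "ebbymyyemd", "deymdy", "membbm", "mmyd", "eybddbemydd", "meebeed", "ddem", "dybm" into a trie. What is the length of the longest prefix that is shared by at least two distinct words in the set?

Look for the deepest trie node that still has at least two words in its subtree.
"edbedd" and "edmybed" agree on "ed" (2 characters) before diverging; nothing deeper is shared.
Longest shared-prefix length: 2

2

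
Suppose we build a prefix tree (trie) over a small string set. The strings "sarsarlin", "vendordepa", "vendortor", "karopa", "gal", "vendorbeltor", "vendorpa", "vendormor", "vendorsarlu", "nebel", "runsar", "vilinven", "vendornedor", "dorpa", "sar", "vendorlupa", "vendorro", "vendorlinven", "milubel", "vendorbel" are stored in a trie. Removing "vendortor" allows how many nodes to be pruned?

3

Walk "vendortor" from the leaf back toward the root, removing each node that no remaining word uses.
The suffix "tor" (3 nodes) is used only by "vendortor"; the node for "vendor" still has the child "d", so pruning stops there.
Nodes removed: 3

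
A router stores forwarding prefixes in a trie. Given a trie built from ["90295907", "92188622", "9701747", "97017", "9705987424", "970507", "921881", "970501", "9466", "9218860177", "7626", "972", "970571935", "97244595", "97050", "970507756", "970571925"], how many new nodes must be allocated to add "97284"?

The longest prefix of "97284" already in the trie is "972" (length 3).
New nodes needed: |"97284"| − 3 = 5 − 3 = 2.

2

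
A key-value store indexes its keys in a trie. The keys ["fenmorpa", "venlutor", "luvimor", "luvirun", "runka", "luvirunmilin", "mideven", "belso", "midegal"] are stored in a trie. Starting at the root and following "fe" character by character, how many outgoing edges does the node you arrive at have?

Walk "fe" from the root, arriving at one node.
Characters that immediately follow "fe" among the stored strings: {n}.
That node has 1 child edge.

1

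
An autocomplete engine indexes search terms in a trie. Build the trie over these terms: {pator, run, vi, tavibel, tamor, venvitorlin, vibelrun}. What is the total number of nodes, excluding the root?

Trie structure (* marks end of a word):
(root)
├─ p
│  └─ a
│     └─ t
│        └─ o
│           └─ r *
├─ r
│  └─ u
│     └─ n *
├─ t
│  └─ a
│     ├─ m
│     │  └─ o
│     │     └─ r *
│     └─ v
│        └─ i
│           └─ b
│              └─ e
│                 └─ l *
└─ v
   ├─ e
   │  └─ n
   │     └─ v
   │        └─ i
   │           └─ t
   │              └─ o
   │                 └─ r
   │                    └─ l
   │                       └─ i
   │                          └─ n *
   └─ i *
      └─ b
         └─ e
            └─ l
               └─ r
                  └─ u
                     └─ n *
Counting every labelled node above: 36.

36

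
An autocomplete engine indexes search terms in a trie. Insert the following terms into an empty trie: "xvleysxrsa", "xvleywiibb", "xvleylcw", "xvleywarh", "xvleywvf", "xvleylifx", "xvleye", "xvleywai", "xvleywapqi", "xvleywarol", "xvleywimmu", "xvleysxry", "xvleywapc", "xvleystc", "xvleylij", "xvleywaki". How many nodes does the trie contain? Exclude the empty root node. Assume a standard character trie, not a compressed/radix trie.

Insert word by word; a character creates a node only if that edge doesn't already exist:
  "xvleysxrsa" → 10 new (x, v, l, e, y, s, x, r, s, a)
  "xvleywiibb" → prefix "xvley" already present; 5 new (w, i, i, b, b)
  "xvleylcw" → prefix "xvley" already present; 3 new (l, c, w)
  "xvleywarh" → prefix "xvleyw" already present; 3 new (a, r, h)
  "xvleywvf" → prefix "xvleyw" already present; 2 new (v, f)
  "xvleylifx" → prefix "xvleyl" already present; 3 new (i, f, x)
  "xvleye" → prefix "xvley" already present; 1 new (e)
  "xvleywai" → prefix "xvleywa" already present; 1 new (i)
  "xvleywapqi" → prefix "xvleywa" already present; 3 new (p, q, i)
  "xvleywarol" → prefix "xvleywar" already present; 2 new (o, l)
  "xvleywimmu" → prefix "xvleywi" already present; 3 new (m, m, u)
  "xvleysxry" → prefix "xvleysxr" already present; 1 new (y)
  "xvleywapc" → prefix "xvleywap" already present; 1 new (c)
  "xvleystc" → prefix "xvleys" already present; 2 new (t, c)
  "xvleylij" → prefix "xvleyli" already present; 1 new (j)
  "xvleywaki" → prefix "xvleywa" already present; 2 new (k, i)
Total nodes = 10 + 5 + 3 + 3 + 2 + 3 + 1 + 1 + 3 + 2 + 3 + 1 + 1 + 2 + 1 + 2 = 43

43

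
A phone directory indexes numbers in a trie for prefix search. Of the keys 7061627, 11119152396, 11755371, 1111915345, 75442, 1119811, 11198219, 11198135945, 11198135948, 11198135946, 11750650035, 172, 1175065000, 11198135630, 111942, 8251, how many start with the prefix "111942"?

1

Filter for entries beginning with "111942":
Matches: "111942"
Count: 1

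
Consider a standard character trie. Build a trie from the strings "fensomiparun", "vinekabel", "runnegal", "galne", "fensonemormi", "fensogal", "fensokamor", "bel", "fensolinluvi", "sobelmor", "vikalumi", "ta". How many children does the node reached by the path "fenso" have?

5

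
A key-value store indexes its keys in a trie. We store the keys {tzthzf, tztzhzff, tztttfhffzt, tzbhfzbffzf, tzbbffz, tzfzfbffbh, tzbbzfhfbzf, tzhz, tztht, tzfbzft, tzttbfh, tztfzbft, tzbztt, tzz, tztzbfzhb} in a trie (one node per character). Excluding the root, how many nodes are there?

71

Count nodes per top-level branch (shared prefixes stored once):
  't'-branch (tzbbffz, tzbbzfhfbzf, tzbhfzbffzf, tzbztt, tzfbzft, tzfzfbffbh, tzhz, tztfzbft, tztht, tzthzf, tzttbfh, tztttfhffzt, tztzbfzhb, tztzhzff, tzz): 71 nodes
Sum: 71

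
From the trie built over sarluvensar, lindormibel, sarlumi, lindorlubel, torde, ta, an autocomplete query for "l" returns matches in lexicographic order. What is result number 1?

lindorlubel

Filter for "l…" and sort: "lindorlubel", "lindormibel"
Position 1: lindorlubel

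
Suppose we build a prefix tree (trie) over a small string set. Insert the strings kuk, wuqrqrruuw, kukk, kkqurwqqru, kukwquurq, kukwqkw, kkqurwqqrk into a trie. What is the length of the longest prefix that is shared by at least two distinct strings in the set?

Look for the deepest trie node that still has at least two words in its subtree.
e.g. "kkqurwqqrk" and "kkqurwqqru" share the prefix "kkqurwqqr" of length 9; no pair shares a longer one.
Longest shared-prefix length: 9

9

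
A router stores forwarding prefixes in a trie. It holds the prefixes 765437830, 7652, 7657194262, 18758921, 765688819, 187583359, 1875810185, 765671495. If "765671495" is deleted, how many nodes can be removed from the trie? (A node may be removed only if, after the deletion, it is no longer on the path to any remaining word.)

5

Walk "765671495" from the leaf back toward the root, removing each node that no remaining word uses.
The suffix "71495" (5 nodes) is used only by "765671495"; the node for "7656" still has the child "8", so pruning stops there.
Nodes removed: 5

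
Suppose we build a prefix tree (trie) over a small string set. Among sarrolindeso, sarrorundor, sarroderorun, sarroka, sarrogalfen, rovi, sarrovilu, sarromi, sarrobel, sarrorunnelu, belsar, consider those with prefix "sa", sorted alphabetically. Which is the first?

DFS of the "sa" subtree visits, in order: "sarrobel", "sarroderorun", "sarrogalfen", "sarroka", "sarrolindeso", "sarromi", "sarrorundor", "sarrorunnelu", "sarrovilu"
The 1st is sarrobel.

sarrobel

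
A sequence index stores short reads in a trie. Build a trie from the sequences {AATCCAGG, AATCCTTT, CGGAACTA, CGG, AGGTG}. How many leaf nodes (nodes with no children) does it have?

A leaf is a node with no children — equivalently, the end of a word that is not a proper prefix of any other stored word.
Those words: "AATCCAGG", "AATCCTTT", "AGGTG", "CGGAACTA"
Leaf count: 4

4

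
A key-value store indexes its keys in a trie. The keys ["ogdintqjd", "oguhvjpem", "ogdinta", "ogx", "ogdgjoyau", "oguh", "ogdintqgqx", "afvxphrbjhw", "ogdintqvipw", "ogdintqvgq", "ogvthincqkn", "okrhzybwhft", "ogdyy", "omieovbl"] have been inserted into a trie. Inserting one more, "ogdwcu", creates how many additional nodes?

Walking "ogdwcu" from the root, the first 3 characters ("ogd") follow existing edges; "w" is the first miss.
New nodes needed: |"ogdwcu"| − 3 = 6 − 3 = 3.

3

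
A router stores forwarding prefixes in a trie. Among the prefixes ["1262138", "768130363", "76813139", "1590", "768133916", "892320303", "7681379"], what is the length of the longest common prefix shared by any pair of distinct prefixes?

5

Equivalently: take the maximum, over all pairs, of their longest common prefix length.
e.g. "768130363" and "76813139" share the prefix "76813" of length 5; no pair shares a longer one.
Longest shared-prefix length: 5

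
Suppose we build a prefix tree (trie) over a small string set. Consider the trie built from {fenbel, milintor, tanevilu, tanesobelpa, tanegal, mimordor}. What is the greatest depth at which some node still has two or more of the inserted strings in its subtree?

4

Equivalently: take the maximum, over all pairs, of their longest common prefix length.
e.g. "tanegal" and "tanesobelpa" share the prefix "tane" of length 4; no pair shares a longer one.
Longest shared-prefix length: 4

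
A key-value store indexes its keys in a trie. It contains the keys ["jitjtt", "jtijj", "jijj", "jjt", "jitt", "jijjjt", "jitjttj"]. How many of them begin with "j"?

7

Walk to "j"; the words in its subtree are exactly those with that prefix.
Words under "j": jijj, jijjjt, jitjtt, jitjttj, jitt, jjt, jtijj
Count: 7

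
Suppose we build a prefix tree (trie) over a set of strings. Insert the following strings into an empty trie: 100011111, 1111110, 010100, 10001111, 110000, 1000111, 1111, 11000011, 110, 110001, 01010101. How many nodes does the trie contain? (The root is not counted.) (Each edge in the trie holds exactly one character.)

Trie structure (* marks end of a word):
(root)
├─ 0
│  └─ 1
│     └─ 0
│        └─ 1
│           └─ 0
│              ├─ 0 *
│              └─ 1
│                 └─ 0
│                    └─ 1 *
└─ 1
   ├─ 0
   │  └─ 0
   │     └─ 0
   │        └─ 1
   │           └─ 1
   │              └─ 1 *
   │                 └─ 1 *
   │                    └─ 1 *
   └─ 1
      ├─ 0 *
      │  └─ 0
      │     └─ 0
      │        ├─ 0 *
      │        │  └─ 1
      │        │     └─ 1 *
      │        └─ 1 *
      └─ 1
         └─ 1 *
            └─ 1
               └─ 1
                  └─ 0 *
Counting every labelled node above: 31.

31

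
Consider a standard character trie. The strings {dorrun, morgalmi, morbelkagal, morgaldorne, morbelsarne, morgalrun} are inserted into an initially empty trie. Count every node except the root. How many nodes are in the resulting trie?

For each word, the new-node count is its length minus the longest prefix already in the trie:
  "dorrun" → 6 new (d, o, r, r, u, n)
  "morgalmi" → 8 new (m, o, r, g, a, l, m, i)
  "morbelkagal" → prefix "mor" already present; 8 new (b, e, l, k, a, g, a, l)
  "morgaldorne" → prefix "morgal" already present; 5 new (d, o, r, n, e)
  "morbelsarne" → prefix "morbel" already present; 5 new (s, a, r, n, e)
  "morgalrun" → prefix "morgal" already present; 3 new (r, u, n)
Total nodes = 6 + 8 + 8 + 5 + 5 + 3 = 35

35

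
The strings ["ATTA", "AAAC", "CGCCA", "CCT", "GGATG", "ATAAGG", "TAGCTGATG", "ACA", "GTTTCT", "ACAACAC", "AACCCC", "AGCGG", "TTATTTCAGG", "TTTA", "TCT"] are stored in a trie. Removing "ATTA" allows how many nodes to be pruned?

2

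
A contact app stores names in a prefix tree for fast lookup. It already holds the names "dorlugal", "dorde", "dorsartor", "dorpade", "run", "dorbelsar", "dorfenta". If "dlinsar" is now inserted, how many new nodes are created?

6

The longest prefix of "dlinsar" already in the trie is "d" (length 1).
So 7 − 1 = 6 new nodes.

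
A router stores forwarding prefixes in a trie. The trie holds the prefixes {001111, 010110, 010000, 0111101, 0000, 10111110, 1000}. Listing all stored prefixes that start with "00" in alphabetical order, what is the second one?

001111

Words with prefix "00", in lexicographic order: "0000", "001111"
Position 2: 001111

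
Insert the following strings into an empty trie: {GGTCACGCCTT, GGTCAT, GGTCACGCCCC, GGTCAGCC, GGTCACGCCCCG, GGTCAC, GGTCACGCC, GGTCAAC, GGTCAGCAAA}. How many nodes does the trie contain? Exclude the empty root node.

23

Count nodes per top-level branch (shared prefixes stored once):
  'G'-branch (GGTCAAC, GGTCAC, GGTCACGCC, GGTCACGCCCC, GGTCACGCCCCG, GGTCACGCCTT, GGTCAGCAAA, GGTCAGCC, GGTCAT): 23 nodes
Sum: 23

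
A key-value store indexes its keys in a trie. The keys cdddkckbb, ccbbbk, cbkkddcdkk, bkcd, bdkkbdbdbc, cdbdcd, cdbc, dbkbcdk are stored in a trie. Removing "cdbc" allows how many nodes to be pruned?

A node on "cdbc"'s path can go only if nothing else ends at it or branches off below it.
The suffix "c" (1 node) is used only by "cdbc"; the node for "cdb" still has the child "d", so pruning stops there.
Nodes removed: 1

1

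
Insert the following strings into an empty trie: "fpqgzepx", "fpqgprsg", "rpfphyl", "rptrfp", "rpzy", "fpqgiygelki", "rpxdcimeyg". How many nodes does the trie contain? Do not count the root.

40

Count nodes per top-level branch (shared prefixes stored once):
  'f'-branch (fpqgiygelki, fpqgprsg, fpqgzepx): 19 nodes
  'r'-branch (rpfphyl, rptrfp, rpxdcimeyg, rpzy): 21 nodes
Sum: 40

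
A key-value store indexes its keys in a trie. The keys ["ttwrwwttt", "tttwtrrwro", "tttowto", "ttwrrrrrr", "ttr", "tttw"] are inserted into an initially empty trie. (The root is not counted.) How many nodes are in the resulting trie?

Count nodes per top-level branch (shared prefixes stored once):
  't'-branch (ttr, tttowto, tttw, tttwtrrwro, ttwrrrrrr, ttwrwwttt): 27 nodes
Sum: 27

27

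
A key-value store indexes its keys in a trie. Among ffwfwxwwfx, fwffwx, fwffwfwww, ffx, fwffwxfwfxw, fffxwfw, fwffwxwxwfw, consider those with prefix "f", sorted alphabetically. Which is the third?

ffx

DFS of the "f" subtree visits, in order: "fffxwfw", "ffwfwxwwfx", "ffx", "fwffwfwww", "fwffwx", "fwffwxfwfxw", "fwffwxwxwfw"
Position 3: ffx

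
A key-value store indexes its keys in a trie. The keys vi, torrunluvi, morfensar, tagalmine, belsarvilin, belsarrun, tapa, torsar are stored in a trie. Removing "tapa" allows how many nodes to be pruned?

2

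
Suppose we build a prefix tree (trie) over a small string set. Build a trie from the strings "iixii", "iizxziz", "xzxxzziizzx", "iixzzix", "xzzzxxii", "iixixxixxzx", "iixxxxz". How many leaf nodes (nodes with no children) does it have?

Leaves are exactly the stored words that no other stored word extends.
Those words: "iixii", "iixixxixxzx", "iixxxxz", "iixzzix", "iizxziz", "xzxxzziizzx", "xzzzxxii"
Leaf count: 7

7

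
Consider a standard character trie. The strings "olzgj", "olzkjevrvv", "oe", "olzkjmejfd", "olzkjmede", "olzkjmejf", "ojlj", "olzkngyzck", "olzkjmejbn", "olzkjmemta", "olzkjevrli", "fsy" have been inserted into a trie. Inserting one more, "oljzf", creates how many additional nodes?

Walking "oljzf" from the root, the first 2 characters ("ol") follow existing edges; "j" is the first miss.
Each of the 3 remaining characters creates one node.

3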